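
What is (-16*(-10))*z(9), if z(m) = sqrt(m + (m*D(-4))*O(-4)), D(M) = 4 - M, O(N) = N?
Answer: 480*I*sqrt(31) ≈ 2672.5*I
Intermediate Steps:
z(m) = sqrt(31)*sqrt(-m) (z(m) = sqrt(m + (m*(4 - 1*(-4)))*(-4)) = sqrt(m + (m*(4 + 4))*(-4)) = sqrt(m + (m*8)*(-4)) = sqrt(m + (8*m)*(-4)) = sqrt(m - 32*m) = sqrt(-31*m) = sqrt(31)*sqrt(-m))
(-16*(-10))*z(9) = (-16*(-10))*(sqrt(31)*sqrt(-1*9)) = 160*(sqrt(31)*sqrt(-9)) = 160*(sqrt(31)*(3*I)) = 160*(3*I*sqrt(31)) = 480*I*sqrt(31)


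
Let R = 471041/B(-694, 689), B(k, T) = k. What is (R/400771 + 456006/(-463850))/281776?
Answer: -63524877461147/18176377073704511200 ≈ -3.4949e-6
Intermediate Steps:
R = -471041/694 (R = 471041/(-694) = 471041*(-1/694) = -471041/694 ≈ -678.73)
(R/400771 + 456006/(-463850))/281776 = (-471041/694/400771 + 456006/(-463850))/281776 = (-471041/694*1/400771 + 456006*(-1/463850))*(1/281776) = (-471041/278135074 - 228003/231925)*(1/281776) = -63524877461147/64506477037450*1/281776 = -63524877461147/18176377073704511200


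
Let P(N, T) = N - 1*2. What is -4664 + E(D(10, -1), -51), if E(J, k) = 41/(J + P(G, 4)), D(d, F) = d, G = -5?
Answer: -13951/3 ≈ -4650.3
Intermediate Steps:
P(N, T) = -2 + N (P(N, T) = N - 2 = -2 + N)
E(J, k) = 41/(-7 + J) (E(J, k) = 41/(J + (-2 - 5)) = 41/(J - 7) = 41/(-7 + J))
-4664 + E(D(10, -1), -51) = -4664 + 41/(-7 + 10) = -4664 + 41/3 = -13951/3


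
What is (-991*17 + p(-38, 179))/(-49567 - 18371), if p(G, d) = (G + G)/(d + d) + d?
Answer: 1491805/6080451 ≈ 0.24534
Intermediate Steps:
p(G, d) = d + G/d (p(G, d) = (2*G)/((2*d)) + d = (2*G)*(1/(2*d)) + d = G/d + d = d + G/d)
(-991*17 + p(-38, 179))/(-49567 - 18371) = (-991*17 + (179 - 38/179))/(-49567 - 18371) = (-16847 + (179 - 38*1/179))/(-67938) = (-16847 + (179 - 38/179))*(-1/67938) = (-16847 + 32003/179)*(-1/67938) = -2983610/179*(-1/67938) = 1491805/6080451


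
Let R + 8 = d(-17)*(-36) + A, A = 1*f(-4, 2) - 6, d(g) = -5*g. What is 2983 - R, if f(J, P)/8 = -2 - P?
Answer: 6089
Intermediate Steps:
f(J, P) = -16 - 8*P (f(J, P) = 8*(-2 - P) = -16 - 8*P)
A = -38 (A = 1*(-16 - 8*2) - 6 = 1*(-16 - 16) - 6 = 1*(-32) - 6 = -32 - 6 = -38)
R = -3106 (R = -8 + (-5*(-17)*(-36) - 38) = -8 + (85*(-36) - 38) = -8 + (-3060 - 38) = -8 - 3098 = -3106)
2983 - R = 2983 - 1*(-3106) = 2983 + 3106 = 6089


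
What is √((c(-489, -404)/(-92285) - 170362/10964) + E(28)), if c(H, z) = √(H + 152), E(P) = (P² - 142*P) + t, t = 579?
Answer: √(-672751393700052026150 - 2773378720340*I*√337)/505906370 ≈ 1.94e-6 - 51.269*I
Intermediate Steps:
E(P) = 579 + P² - 142*P (E(P) = (P² - 142*P) + 579 = 579 + P² - 142*P)
c(H, z) = √(152 + H)
√((c(-489, -404)/(-92285) - 170362/10964) + E(28)) = √((√(152 - 489)/(-92285) - 170362/10964) + (579 + 28² - 142*28)) = √((√(-337)*(-1/92285) - 170362*1/10964) + (579 + 784 - 3976)) = √(((I*√337)*(-1/92285) - 85181/5482) - 2613) = √((-I*√337/92285 - 85181/5482) - 2613) = √((-85181/5482 - I*√337/92285) - 2613) = √(-14409647/5482 - I*√337/92285)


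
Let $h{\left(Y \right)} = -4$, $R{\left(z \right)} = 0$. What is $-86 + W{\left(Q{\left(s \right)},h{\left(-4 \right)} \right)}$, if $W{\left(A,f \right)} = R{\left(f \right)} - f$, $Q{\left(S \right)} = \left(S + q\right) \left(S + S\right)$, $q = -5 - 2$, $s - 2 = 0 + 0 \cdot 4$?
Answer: $-82$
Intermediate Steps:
$s = 2$ ($s = 2 + \left(0 + 0 \cdot 4\right) = 2 + \left(0 + 0\right) = 2 + 0 = 2$)
$q = -7$
$Q{\left(S \right)} = 2 S \left(-7 + S\right)$ ($Q{\left(S \right)} = \left(S - 7\right) \left(S + S\right) = \left(-7 + S\right) 2 S = 2 S \left(-7 + S\right)$)
$W{\left(A,f \right)} = - f$ ($W{\left(A,f \right)} = 0 - f = - f$)
$-86 + W{\left(Q{\left(s \right)},h{\left(-4 \right)} \right)} = -86 - -4 = -86 + 4 = -82$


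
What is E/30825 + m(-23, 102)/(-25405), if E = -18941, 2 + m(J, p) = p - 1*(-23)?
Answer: -96997516/156621825 ≈ -0.61931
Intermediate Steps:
m(J, p) = 21 + p (m(J, p) = -2 + (p - 1*(-23)) = -2 + (p + 23) = -2 + (23 + p) = 21 + p)
E/30825 + m(-23, 102)/(-25405) = -18941/30825 + (21 + 102)/(-25405) = -18941*1/30825 + 123*(-1/25405) = -18941/30825 - 123/25405 = -96997516/156621825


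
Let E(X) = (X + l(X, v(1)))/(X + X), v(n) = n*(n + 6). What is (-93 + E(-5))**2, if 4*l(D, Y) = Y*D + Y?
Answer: 210681/25 ≈ 8427.2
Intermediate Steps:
v(n) = n*(6 + n)
l(D, Y) = Y/4 + D*Y/4 (l(D, Y) = (Y*D + Y)/4 = (D*Y + Y)/4 = (Y + D*Y)/4 = Y/4 + D*Y/4)
E(X) = (7/4 + 11*X/4)/(2*X) (E(X) = (X + (1*(6 + 1))*(1 + X)/4)/(X + X) = (X + (1*7)*(1 + X)/4)/((2*X)) = (X + (1/4)*7*(1 + X))*(1/(2*X)) = (X + (7/4 + 7*X/4))*(1/(2*X)) = (7/4 + 11*X/4)*(1/(2*X)) = (7/4 + 11*X/4)/(2*X))
(-93 + E(-5))**2 = (-93 + (1/8)*(7 + 11*(-5))/(-5))**2 = (-93 + (1/8)*(-1/5)*(7 - 55))**2 = (-93 + (1/8)*(-1/5)*(-48))**2 = (-93 + 6/5)**2 = (-459/5)**2 = 210681/25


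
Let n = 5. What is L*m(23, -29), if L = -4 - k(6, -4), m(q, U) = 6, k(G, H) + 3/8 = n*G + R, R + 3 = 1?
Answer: -759/4 ≈ -189.75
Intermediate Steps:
R = -2 (R = -3 + 1 = -2)
k(G, H) = -19/8 + 5*G (k(G, H) = -3/8 + (5*G - 2) = -3/8 + (-2 + 5*G) = -19/8 + 5*G)
L = -253/8 (L = -4 - (-19/8 + 5*6) = -4 - (-19/8 + 30) = -4 - 1*221/8 = -4 - 221/8 = -253/8 ≈ -31.625)
L*m(23, -29) = -253/8*6 = -759/4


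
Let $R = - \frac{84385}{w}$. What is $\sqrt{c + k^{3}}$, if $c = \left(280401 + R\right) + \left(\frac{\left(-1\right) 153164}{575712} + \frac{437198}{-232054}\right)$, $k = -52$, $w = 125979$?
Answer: $\frac{\sqrt{38970914313146246772994351865894}}{16696750800324} \approx 373.89$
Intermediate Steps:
$R = - \frac{12055}{17997}$ ($R = - \frac{84385}{125979} = \left(-84385\right) \frac{1}{125979} = - \frac{12055}{17997} \approx -0.66983$)
$c = \frac{28090431226740483913}{100180504801944}$ ($c = \left(280401 - \frac{12055}{17997}\right) + \left(\frac{\left(-1\right) 153164}{575712} + \frac{437198}{-232054}\right) = \frac{5046364742}{17997} + \left(\left(-153164\right) \frac{1}{575712} + 437198 \left(- \frac{1}{232054}\right)\right) = \frac{5046364742}{17997} - \frac{35905306729}{16699534056} = \frac{28090431226740483913}{100180504801944} \approx 2.804 \cdot 10^{5}$)
$\sqrt{c + k^{3}} = \sqrt{\frac{28090431226740483913}{100180504801944} + \left(-52\right)^{3}} = \sqrt{\frac{28090431226740483913}{100180504801944} - 140608} = \sqrt{\frac{14004250807548741961}{100180504801944}} = \frac{\sqrt{38970914313146246772994351865894}}{16696750800324}$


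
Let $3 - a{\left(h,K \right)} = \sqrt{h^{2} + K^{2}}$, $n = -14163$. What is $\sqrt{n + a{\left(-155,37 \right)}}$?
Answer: $\sqrt{-14160 - \sqrt{25394}} \approx 119.66 i$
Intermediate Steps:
$a{\left(h,K \right)} = 3 - \sqrt{K^{2} + h^{2}}$ ($a{\left(h,K \right)} = 3 - \sqrt{h^{2} + K^{2}} = 3 - \sqrt{K^{2} + h^{2}}$)
$\sqrt{n + a{\left(-155,37 \right)}} = \sqrt{-14163 + \left(3 - \sqrt{37^{2} + \left(-155\right)^{2}}\right)} = \sqrt{-14163 + \left(3 - \sqrt{1369 + 24025}\right)} = \sqrt{-14163 + \left(3 - \sqrt{25394}\right)} = \sqrt{-14160 - \sqrt{25394}}$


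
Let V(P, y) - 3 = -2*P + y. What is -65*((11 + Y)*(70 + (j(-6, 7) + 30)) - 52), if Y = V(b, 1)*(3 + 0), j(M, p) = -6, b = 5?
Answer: 46150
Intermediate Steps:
V(P, y) = 3 + y - 2*P (V(P, y) = 3 + (-2*P + y) = 3 + (y - 2*P) = 3 + y - 2*P)
Y = -18 (Y = (3 + 1 - 2*5)*(3 + 0) = (3 + 1 - 10)*3 = -6*3 = -18)
-65*((11 + Y)*(70 + (j(-6, 7) + 30)) - 52) = -65*((11 - 18)*(70 + (-6 + 30)) - 52) = -65*(-7*(70 + 24) - 52) = -65*(-7*94 - 52) = -65*(-658 - 52) = -65*(-710) = 46150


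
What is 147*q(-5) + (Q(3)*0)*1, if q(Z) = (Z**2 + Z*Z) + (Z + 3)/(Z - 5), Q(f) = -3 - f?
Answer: 36897/5 ≈ 7379.4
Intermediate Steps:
q(Z) = 2*Z**2 + (3 + Z)/(-5 + Z) (q(Z) = (Z**2 + Z**2) + (3 + Z)/(-5 + Z) = 2*Z**2 + (3 + Z)/(-5 + Z))
147*q(-5) + (Q(3)*0)*1 = 147*((3 - 5 - 10*(-5)**2 + 2*(-5)**3)/(-5 - 5)) + ((-3 - 1*3)*0)*1 = 147*((3 - 5 - 10*25 + 2*(-125))/(-10)) + ((-3 - 3)*0)*1 = 147*(-(3 - 5 - 250 - 250)/10) - 6*0*1 = 147*(-1/10*(-502)) + 0*1 = 147*(251/5) + 0 = 36897/5 + 0 = 36897/5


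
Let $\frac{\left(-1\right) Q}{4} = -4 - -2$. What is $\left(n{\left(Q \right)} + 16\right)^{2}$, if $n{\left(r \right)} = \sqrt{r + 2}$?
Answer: $\left(16 + \sqrt{10}\right)^{2} \approx 367.19$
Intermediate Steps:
$Q = 8$ ($Q = - 4 \left(-4 - -2\right) = - 4 \left(-4 + 2\right) = \left(-4\right) \left(-2\right) = 8$)
$n{\left(r \right)} = \sqrt{2 + r}$
$\left(n{\left(Q \right)} + 16\right)^{2} = \left(\sqrt{2 + 8} + 16\right)^{2} = \left(\sqrt{10} + 16\right)^{2} = \left(16 + \sqrt{10}\right)^{2}$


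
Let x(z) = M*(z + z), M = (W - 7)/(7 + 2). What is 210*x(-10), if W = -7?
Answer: 19600/3 ≈ 6533.3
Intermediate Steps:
M = -14/9 (M = (-7 - 7)/(7 + 2) = -14/9 ≈ -1.5556)
x(z) = -28*z/9 (x(z) = -14*(z + z)/9 = -28*z/9)
210*x(-10) = 210*(-28/9*(-10)) = 210*(280/9) = 19600/3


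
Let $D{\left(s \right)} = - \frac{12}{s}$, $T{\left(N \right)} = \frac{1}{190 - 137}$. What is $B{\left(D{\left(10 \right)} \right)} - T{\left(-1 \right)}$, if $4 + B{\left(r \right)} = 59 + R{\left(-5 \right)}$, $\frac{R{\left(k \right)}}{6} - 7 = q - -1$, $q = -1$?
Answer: $\frac{5140}{53} \approx 96.981$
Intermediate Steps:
$T{\left(N \right)} = \frac{1}{53}$
$R{\left(k \right)} = 42$ ($R{\left(k \right)} = 42 + 6 \left(-1 - -1\right) = 42 + 6 \left(-1 + 1\right) = 42 + 6 \cdot 0 = 42 + 0 = 42$)
$B{\left(r \right)} = 97$ ($B{\left(r \right)} = -4 + \left(59 + 42\right) = -4 + 101 = 97$)
$B{\left(D{\left(10 \right)} \right)} - T{\left(-1 \right)} = 97 - \frac{1}{53} = \frac{5140}{53}$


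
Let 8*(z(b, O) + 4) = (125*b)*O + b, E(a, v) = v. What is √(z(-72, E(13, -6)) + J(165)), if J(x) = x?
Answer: √6902 ≈ 83.078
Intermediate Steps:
z(b, O) = -4 + b/8 + 125*O*b/8 (z(b, O) = -4 + ((125*b)*O + b)/8 = -4 + (125*O*b + b)/8 = -4 + (b + 125*O*b)/8 = -4 + (b/8 + 125*O*b/8) = -4 + b/8 + 125*O*b/8)
√(z(-72, E(13, -6)) + J(165)) = √((-4 + (⅛)*(-72) + (125/8)*(-6)*(-72)) + 165) = √((-4 - 9 + 6750) + 165) = √(6737 + 165) = √6902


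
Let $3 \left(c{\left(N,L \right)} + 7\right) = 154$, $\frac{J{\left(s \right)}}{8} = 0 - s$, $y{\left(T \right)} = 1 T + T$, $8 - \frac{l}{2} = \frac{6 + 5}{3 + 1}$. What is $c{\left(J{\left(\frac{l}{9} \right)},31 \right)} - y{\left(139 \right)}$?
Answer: $- \frac{701}{3} \approx -233.67$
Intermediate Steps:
$l = \frac{21}{2}$ ($l = 16 - 2 \frac{6 + 5}{3 + 1} = 16 - 2 \cdot \frac{11}{4} = 16 - 2 \cdot 11 \cdot \frac{1}{4} = 16 - \frac{11}{2} = \frac{21}{2} \approx 10.5$)
$y{\left(T \right)} = 2 T$ ($y{\left(T \right)} = T + T = 2 T$)
$J{\left(s \right)} = - 8 s$ ($J{\left(s \right)} = 8 \left(0 - s\right) = 8 \left(- s\right) = - 8 s$)
$c{\left(N,L \right)} = \frac{133}{3}$ ($c{\left(N,L \right)} = -7 + \frac{1}{3} \cdot 154 = -7 + \frac{154}{3} = \frac{133}{3}$)
$c{\left(J{\left(\frac{l}{9} \right)},31 \right)} - y{\left(139 \right)} = \frac{133}{3} - 2 \cdot 139 = \frac{133}{3} - 278 = - \frac{701}{3}$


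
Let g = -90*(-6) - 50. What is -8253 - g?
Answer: -8743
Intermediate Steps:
g = 490 (g = 540 - 50 = 490)
-8253 - g = -8253 - 1*490 = -8253 - 490 = -8743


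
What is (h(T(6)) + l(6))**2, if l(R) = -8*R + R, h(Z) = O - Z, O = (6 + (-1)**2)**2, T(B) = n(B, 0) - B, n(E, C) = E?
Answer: 49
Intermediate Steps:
T(B) = 0 (T(B) = B - B = 0)
O = 49 (O = (6 + 1)**2 = 7**2 = 49)
h(Z) = 49 - Z
l(R) = -7*R
(h(T(6)) + l(6))**2 = ((49 - 1*0) - 7*6)**2 = ((49 + 0) - 42)**2 = (49 - 42)**2 = 7**2 = 49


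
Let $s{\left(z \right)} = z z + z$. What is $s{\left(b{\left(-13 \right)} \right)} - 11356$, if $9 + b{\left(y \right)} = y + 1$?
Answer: $-10936$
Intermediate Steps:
$b{\left(y \right)} = -8 + y$ ($b{\left(y \right)} = -9 + \left(y + 1\right) = -9 + \left(1 + y\right) = -8 + y$)
$s{\left(z \right)} = z + z^{2}$ ($s{\left(z \right)} = z^{2} + z = z + z^{2}$)
$s{\left(b{\left(-13 \right)} \right)} - 11356 = \left(-8 - 13\right) \left(1 - 21\right) - 11356 = - 21 \left(1 - 21\right) - 11356 = \left(-21\right) \left(-20\right) - 11356 = 420 - 11356 = -10936$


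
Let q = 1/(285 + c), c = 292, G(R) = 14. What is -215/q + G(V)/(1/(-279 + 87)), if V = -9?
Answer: -126743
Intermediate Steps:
q = 1/577 (q = 1/(285 + 292) = 1/577 ≈ 0.0017331)
-215/q + G(V)/(1/(-279 + 87)) = -215/1/577 + 14/(1/(-279 + 87)) = -215*577 + 14/(1/(-192)) = -124055 + 14/(-1/192) = -124055 + 14*(-192) = -124055 - 2688 = -126743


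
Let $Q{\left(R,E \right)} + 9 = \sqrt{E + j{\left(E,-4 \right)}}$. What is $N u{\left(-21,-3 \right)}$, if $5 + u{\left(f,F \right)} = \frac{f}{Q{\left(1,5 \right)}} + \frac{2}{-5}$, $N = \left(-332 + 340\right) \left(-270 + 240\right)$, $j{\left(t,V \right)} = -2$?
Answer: $\frac{9288}{13} - \frac{840 \sqrt{3}}{13} \approx 602.54$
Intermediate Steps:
$N = -240$ ($N = 8 \left(-30\right) = -240$)
$Q{\left(R,E \right)} = -9 + \sqrt{-2 + E}$ ($Q{\left(R,E \right)} = -9 + \sqrt{E - 2} = -9 + \sqrt{-2 + E}$)
$u{\left(f,F \right)} = - \frac{27}{5} + \frac{f}{-9 + \sqrt{3}}$ ($u{\left(f,F \right)} = -5 + \left(\frac{f}{-9 + \sqrt{-2 + 5}} + \frac{2}{-5}\right) = -5 + \left(\frac{f}{-9 + \sqrt{3}} + 2 \left(- \frac{1}{5}\right)\right) = -5 + \left(\frac{f}{-9 + \sqrt{3}} - \frac{2}{5}\right) = -5 + \left(- \frac{2}{5} + \frac{f}{-9 + \sqrt{3}}\right) = - \frac{27}{5} + \frac{f}{-9 + \sqrt{3}}$)
$N u{\left(-21,-3 \right)} = - 240 \left(- \frac{27}{5} - - \frac{63}{26} - - \frac{7 \sqrt{3}}{26}\right) = - 240 \left(- \frac{27}{5} + \frac{63}{26} + \frac{7 \sqrt{3}}{26}\right) = - 240 \left(- \frac{387}{130} + \frac{7 \sqrt{3}}{26}\right) = \frac{9288}{13} - \frac{840 \sqrt{3}}{13}$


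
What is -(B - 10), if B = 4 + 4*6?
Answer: -18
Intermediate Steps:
B = 28 (B = 4 + 24 = 28)
-(B - 10) = -(28 - 10) = -1*18 = -18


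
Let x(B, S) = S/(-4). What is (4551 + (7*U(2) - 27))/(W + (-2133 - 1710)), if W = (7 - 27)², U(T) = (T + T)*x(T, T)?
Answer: -410/313 ≈ -1.3099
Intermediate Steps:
x(B, S) = -S/4 (x(B, S) = S*(-¼) = -S/4)
U(T) = -T²/2 (U(T) = (T + T)*(-T/4) = (2*T)*(-T/4) = -T²/2)
W = 400 (W = (-20)² = 400)
(4551 + (7*U(2) - 27))/(W + (-2133 - 1710)) = (4551 + (7*(-½*2²) - 27))/(400 + (-2133 - 1710)) = (4551 + (7*(-½*4) - 27))/(400 - 3843) = (4551 + (7*(-2) - 27))/(-3443) = (4551 + (-14 - 27))*(-1/3443) = (4551 - 41)*(-1/3443) = 4510*(-1/3443) = -410/313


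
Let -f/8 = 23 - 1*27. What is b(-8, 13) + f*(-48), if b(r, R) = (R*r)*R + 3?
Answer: -2885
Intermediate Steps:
b(r, R) = 3 + r*R² (b(r, R) = r*R² + 3 = 3 + r*R²)
f = 32 (f = -8*(23 - 1*27) = -8*(23 - 27) = -8*(-4) = 32)
b(-8, 13) + f*(-48) = (3 - 8*13²) + 32*(-48) = (3 - 8*169) - 1536 = (3 - 1352) - 1536 = -1349 - 1536 = -2885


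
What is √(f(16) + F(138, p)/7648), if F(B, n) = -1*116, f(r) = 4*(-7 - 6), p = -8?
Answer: I*√47538534/956 ≈ 7.2122*I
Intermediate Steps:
f(r) = -52 (f(r) = 4*(-13) = -52)
F(B, n) = -116
√(f(16) + F(138, p)/7648) = √(-52 - 116/7648) = √(-52 - 116*1/7648) = √(-52 - 29/1912) = √(-99453/1912) = I*√47538534/956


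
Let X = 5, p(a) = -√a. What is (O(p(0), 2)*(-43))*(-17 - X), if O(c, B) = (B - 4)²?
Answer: 3784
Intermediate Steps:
O(c, B) = (-4 + B)²
(O(p(0), 2)*(-43))*(-17 - X) = ((-4 + 2)²*(-43))*(-17 - 1*5) = ((-2)²*(-43))*(-17 - 5) = (4*(-43))*(-22) = -172*(-22) = 3784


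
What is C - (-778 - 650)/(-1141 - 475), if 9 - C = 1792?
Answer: -720689/404 ≈ -1783.9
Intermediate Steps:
C = -1783 (C = 9 - 1*1792 = 9 - 1792 = -1783)
C - (-778 - 650)/(-1141 - 475) = -1783 - (-778 - 650)/(-1141 - 475) = -1783 - (-1428)/(-1616) = -1783 - (-1428)*(-1)/1616 = -1783 - 1*357/404 = -1783 - 357/404 = -720689/404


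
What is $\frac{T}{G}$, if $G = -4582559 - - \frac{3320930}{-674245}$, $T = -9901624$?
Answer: $\frac{1335224094776}{617954162777} \approx 2.1607$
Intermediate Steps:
$G = - \frac{617954162777}{134849}$ ($G = -4582559 - \left(-3320930\right) \left(- \frac{1}{674245}\right) = -4582559 - \frac{664186}{134849} = - \frac{617954162777}{134849} \approx -4.5826 \cdot 10^{6}$)
$\frac{T}{G} = - \frac{9901624}{- \frac{617954162777}{134849}} = \left(-9901624\right) \left(- \frac{134849}{617954162777}\right) = \frac{1335224094776}{617954162777}$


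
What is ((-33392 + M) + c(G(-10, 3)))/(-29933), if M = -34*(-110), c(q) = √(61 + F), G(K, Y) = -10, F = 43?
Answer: 29652/29933 - 2*√26/29933 ≈ 0.99027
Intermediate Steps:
c(q) = 2*√26 (c(q) = √(61 + 43) = √104 = 2*√26)
M = 3740
((-33392 + M) + c(G(-10, 3)))/(-29933) = ((-33392 + 3740) + 2*√26)/(-29933) = (-29652 + 2*√26)*(-1/29933) = 29652/29933 - 2*√26/29933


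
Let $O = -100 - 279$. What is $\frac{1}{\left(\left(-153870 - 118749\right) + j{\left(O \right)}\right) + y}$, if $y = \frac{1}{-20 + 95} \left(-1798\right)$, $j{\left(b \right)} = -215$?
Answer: $- \frac{75}{20464348} \approx -3.6649 \cdot 10^{-6}$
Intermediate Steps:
$O = -379$
$y = - \frac{1798}{75}$ ($y = \frac{1}{75} \left(-1798\right) = - \frac{1798}{75} \approx -23.973$)
$\frac{1}{\left(\left(-153870 - 118749\right) + j{\left(O \right)}\right) + y} = \frac{1}{\left(\left(-153870 - 118749\right) - 215\right) - \frac{1798}{75}} = \frac{1}{\left(-272619 - 215\right) - \frac{1798}{75}} = \frac{1}{-272834 - \frac{1798}{75}} = \frac{1}{- \frac{20464348}{75}} = - \frac{75}{20464348}$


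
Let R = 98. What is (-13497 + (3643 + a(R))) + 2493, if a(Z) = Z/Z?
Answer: -7360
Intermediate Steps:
a(Z) = 1
(-13497 + (3643 + a(R))) + 2493 = (-13497 + (3643 + 1)) + 2493 = (-13497 + 3644) + 2493 = -9853 + 2493 = -7360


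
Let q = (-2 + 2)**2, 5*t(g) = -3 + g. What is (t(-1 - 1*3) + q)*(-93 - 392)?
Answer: 679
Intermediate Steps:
t(g) = -3/5 + g/5 (t(g) = (-3 + g)/5 = -3/5 + g/5)
q = 0 (q = 0**2 = 0)
(t(-1 - 1*3) + q)*(-93 - 392) = ((-3/5 + (-1 - 1*3)/5) + 0)*(-93 - 392) = ((-3/5 + (-1 - 3)/5) + 0)*(-485) = ((-3/5 + (1/5)*(-4)) + 0)*(-485) = ((-3/5 - 4/5) + 0)*(-485) = (-7/5 + 0)*(-485) = -7/5*(-485) = 679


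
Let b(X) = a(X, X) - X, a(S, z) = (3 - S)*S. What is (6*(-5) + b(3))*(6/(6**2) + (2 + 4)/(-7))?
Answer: 319/14 ≈ 22.786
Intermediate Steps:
a(S, z) = S*(3 - S)
b(X) = -X + X*(3 - X) (b(X) = X*(3 - X) - X = -X + X*(3 - X))
(6*(-5) + b(3))*(6/(6**2) + (2 + 4)/(-7)) = (6*(-5) + 3*(2 - 1*3))*(6/(6**2) + (2 + 4)/(-7)) = (-30 + 3*(2 - 3))*(6/36 + 6*(-1/7)) = (-30 + 3*(-1))*(6*(1/36) - 6/7) = (-30 - 3)*(1/6 - 6/7) = -33*(-29/42) = 319/14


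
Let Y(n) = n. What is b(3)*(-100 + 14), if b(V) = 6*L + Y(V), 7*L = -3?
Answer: -258/7 ≈ -36.857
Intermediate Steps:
L = -3/7 (L = (1/7)*(-3) = -3/7 ≈ -0.42857)
b(V) = -18/7 + V (b(V) = 6*(-3/7) + V = -18/7 + V)
b(3)*(-100 + 14) = (-18/7 + 3)*(-100 + 14) = (3/7)*(-86) = -258/7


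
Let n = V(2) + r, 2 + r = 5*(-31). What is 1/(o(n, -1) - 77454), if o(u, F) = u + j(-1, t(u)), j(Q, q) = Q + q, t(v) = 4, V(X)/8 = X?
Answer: -1/77592 ≈ -1.2888e-5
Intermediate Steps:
V(X) = 8*X
r = -157 (r = -2 + 5*(-31) = -2 - 155 = -157)
n = -141 (n = 8*2 - 157 = 16 - 157 = -141)
o(u, F) = 3 + u (o(u, F) = u + (-1 + 4) = u + 3 = 3 + u)
1/(o(n, -1) - 77454) = 1/((3 - 141) - 77454) = 1/(-138 - 77454) = 1/(-77592) = -1/77592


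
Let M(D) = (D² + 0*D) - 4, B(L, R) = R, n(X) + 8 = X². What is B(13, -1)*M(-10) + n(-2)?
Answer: -100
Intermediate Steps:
n(X) = -8 + X²
M(D) = -4 + D² (M(D) = (D² + 0) - 4 = D² - 4 = -4 + D²)
B(13, -1)*M(-10) + n(-2) = -(-4 + (-10)²) + (-8 + (-2)²) = -(-4 + 100) + (-8 + 4) = -1*96 - 4 = -96 - 4 = -100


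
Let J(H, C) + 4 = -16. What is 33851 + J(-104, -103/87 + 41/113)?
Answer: 33831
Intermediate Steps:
J(H, C) = -20 (J(H, C) = -4 - 16 = -20)
33851 + J(-104, -103/87 + 41/113) = 33851 - 20 = 33831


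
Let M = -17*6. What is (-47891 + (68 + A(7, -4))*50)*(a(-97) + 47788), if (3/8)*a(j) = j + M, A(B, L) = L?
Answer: -2111977484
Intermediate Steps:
M = -102
a(j) = -272 + 8*j/3 (a(j) = 8*(j - 102)/3 = 8*(-102 + j)/3 = -272 + 8*j/3)
(-47891 + (68 + A(7, -4))*50)*(a(-97) + 47788) = (-47891 + (68 - 4)*50)*((-272 + (8/3)*(-97)) + 47788) = (-47891 + 64*50)*((-272 - 776/3) + 47788) = (-47891 + 3200)*(-1592/3 + 47788) = -44691*141772/3 = -2111977484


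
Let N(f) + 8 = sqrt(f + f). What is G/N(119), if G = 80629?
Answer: 322516/87 + 80629*sqrt(238)/174 ≈ 10856.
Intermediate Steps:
N(f) = -8 + sqrt(2)*sqrt(f) (N(f) = -8 + sqrt(f + f) = -8 + sqrt(2*f) = -8 + sqrt(2)*sqrt(f))
G/N(119) = 80629/(-8 + sqrt(2)*sqrt(119)) = 80629/(-8 + sqrt(238))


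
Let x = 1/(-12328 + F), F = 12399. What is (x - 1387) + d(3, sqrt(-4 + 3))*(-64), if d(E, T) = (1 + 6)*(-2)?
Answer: -34860/71 ≈ -490.99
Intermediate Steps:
x = 1/71 (x = 1/(-12328 + 12399) = 1/71 ≈ 0.014085)
d(E, T) = -14 (d(E, T) = 7*(-2) = -14)
(x - 1387) + d(3, sqrt(-4 + 3))*(-64) = (1/71 - 1387) - 14*(-64) = -98476/71 + 896 = -34860/71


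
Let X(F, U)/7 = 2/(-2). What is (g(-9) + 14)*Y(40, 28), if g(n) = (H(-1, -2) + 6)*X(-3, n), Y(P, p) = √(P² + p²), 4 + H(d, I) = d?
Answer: 28*√149 ≈ 341.78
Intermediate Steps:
X(F, U) = -7 (X(F, U) = 7*(2/(-2)) = 7*(2*(-½)) = 7*(-1) = -7)
H(d, I) = -4 + d
g(n) = -7 (g(n) = ((-4 - 1) + 6)*(-7) = (-5 + 6)*(-7) = 1*(-7) = -7)
(g(-9) + 14)*Y(40, 28) = (-7 + 14)*√(40² + 28²) = 7*√(1600 + 784) = 7*√2384 = 7*(4*√149) = 28*√149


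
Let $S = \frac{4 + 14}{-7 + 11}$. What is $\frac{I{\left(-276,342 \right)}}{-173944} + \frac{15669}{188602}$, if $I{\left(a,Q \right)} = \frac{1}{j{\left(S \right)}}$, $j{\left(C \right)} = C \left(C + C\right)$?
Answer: $\frac{55191858553}{664325272332} \approx 0.08308$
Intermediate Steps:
$S = \frac{9}{2}$ ($S = \frac{18}{4} = 18 \cdot \frac{1}{4} = \frac{9}{2} \approx 4.5$)
$j{\left(C \right)} = 2 C^{2}$ ($j{\left(C \right)} = C 2 C = 2 C^{2}$)
$I{\left(a,Q \right)} = \frac{2}{81}$ ($I{\left(a,Q \right)} = \frac{1}{2 \left(\frac{9}{2}\right)^{2}} = \frac{1}{2 \cdot \frac{81}{4}} = \frac{1}{\frac{81}{2}} = \frac{2}{81}$)
$\frac{I{\left(-276,342 \right)}}{-173944} + \frac{15669}{188602} = \frac{2}{81 \left(-173944\right)} + \frac{15669}{188602} = \frac{2}{81} \left(- \frac{1}{173944}\right) + 15669 \cdot \frac{1}{188602} = - \frac{1}{7044732} + \frac{15669}{188602} = \frac{55191858553}{664325272332}$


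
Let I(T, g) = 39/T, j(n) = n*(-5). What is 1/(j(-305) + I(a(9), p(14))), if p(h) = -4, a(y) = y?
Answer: 3/4588 ≈ 0.00065388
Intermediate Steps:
j(n) = -5*n
1/(j(-305) + I(a(9), p(14))) = 1/(-5*(-305) + 39/9) = 1/(1525 + 39*(⅑)) = 1/(1525 + 13/3) = 1/(4588/3) = 3/4588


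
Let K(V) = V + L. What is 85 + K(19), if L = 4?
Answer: 108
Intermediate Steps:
K(V) = 4 + V (K(V) = V + 4 = 4 + V)
85 + K(19) = 85 + (4 + 19) = 85 + 23 = 108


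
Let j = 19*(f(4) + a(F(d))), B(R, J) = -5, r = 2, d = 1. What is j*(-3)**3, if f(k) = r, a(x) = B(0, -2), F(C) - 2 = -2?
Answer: 1539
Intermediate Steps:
F(C) = 0 (F(C) = 2 - 2 = 0)
a(x) = -5
f(k) = 2
j = -57 (j = 19*(2 - 5) = 19*(-3) = -57)
j*(-3)**3 = -57*(-3)**3 = -57*(-27) = 1539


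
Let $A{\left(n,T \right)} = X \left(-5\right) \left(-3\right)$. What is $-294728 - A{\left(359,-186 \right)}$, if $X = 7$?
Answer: $-294833$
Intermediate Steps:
$A{\left(n,T \right)} = 105$ ($A{\left(n,T \right)} = 7 \left(-5\right) \left(-3\right) = \left(-35\right) \left(-3\right) = 105$)
$-294728 - A{\left(359,-186 \right)} = -294728 - 105 = -294833$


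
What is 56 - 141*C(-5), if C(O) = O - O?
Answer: 56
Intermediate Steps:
C(O) = 0
56 - 141*C(-5) = 56 - 141*0 = 56 + 0 = 56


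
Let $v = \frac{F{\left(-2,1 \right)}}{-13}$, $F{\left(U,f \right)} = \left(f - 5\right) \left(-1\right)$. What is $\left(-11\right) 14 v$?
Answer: $\frac{616}{13} \approx 47.385$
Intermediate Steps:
$F{\left(U,f \right)} = 5 - f$ ($F{\left(U,f \right)} = \left(-5 + f\right) \left(-1\right) = 5 - f$)
$v = - \frac{4}{13}$ ($v = \frac{5 - 1}{-13} = \left(5 - 1\right) \left(- \frac{1}{13}\right) = 4 \left(- \frac{1}{13}\right) = - \frac{4}{13} \approx -0.30769$)
$\left(-11\right) 14 v = \left(-11\right) 14 \left(- \frac{4}{13}\right) = \left(-154\right) \left(- \frac{4}{13}\right) = \frac{616}{13}$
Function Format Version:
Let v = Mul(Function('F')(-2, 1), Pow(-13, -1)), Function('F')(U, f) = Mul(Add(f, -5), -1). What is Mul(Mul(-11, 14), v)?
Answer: Rational(616, 13) ≈ 47.385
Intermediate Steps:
Function('F')(U, f) = Add(5, Mul(-1, f)) (Function('F')(U, f) = Mul(Add(-5, f), -1) = Add(5, Mul(-1, f)))
v = Rational(-4, 13) (v = Mul(Add(5, Mul(-1, 1)), Pow(-13, -1)) = Mul(Add(5, -1), Rational(-1, 13)) = Mul(4, Rational(-1, 13)) = Rational(-4, 13) ≈ -0.30769)
Mul(Mul(-11, 14), v) = Mul(Mul(-11, 14), Rational(-4, 13)) = Mul(-154, Rational(-4, 13)) = Rational(616, 13)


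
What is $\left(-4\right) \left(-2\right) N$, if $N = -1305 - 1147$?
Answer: $-19616$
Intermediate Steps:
$N = -2452$
$\left(-4\right) \left(-2\right) N = \left(-4\right) \left(-2\right) \left(-2452\right) = 8 \left(-2452\right) = -19616$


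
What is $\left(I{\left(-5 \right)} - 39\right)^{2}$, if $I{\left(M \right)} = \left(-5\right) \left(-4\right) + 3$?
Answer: $256$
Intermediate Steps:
$I{\left(M \right)} = 23$ ($I{\left(M \right)} = 20 + 3 = 23$)
$\left(I{\left(-5 \right)} - 39\right)^{2} = \left(23 - 39\right)^{2} = \left(-16\right)^{2} = 256$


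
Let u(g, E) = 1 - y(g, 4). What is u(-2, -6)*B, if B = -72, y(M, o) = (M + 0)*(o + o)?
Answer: -1224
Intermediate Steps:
y(M, o) = 2*M*o (y(M, o) = M*(2*o) = 2*M*o)
u(g, E) = 1 - 8*g (u(g, E) = 1 - 2*g*4 = 1 - 8*g)
u(-2, -6)*B = (1 - 8*(-2))*(-72) = (1 + 16)*(-72) = 17*(-72) = -1224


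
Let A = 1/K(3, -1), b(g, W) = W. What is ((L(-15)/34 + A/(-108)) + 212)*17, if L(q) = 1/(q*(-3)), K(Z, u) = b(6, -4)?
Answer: 7784749/2160 ≈ 3604.1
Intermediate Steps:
K(Z, u) = -4
A = -¼ (A = 1/(-4) = -¼ ≈ -0.25000)
L(q) = -1/(3*q) (L(q) = 1/(-3*q) = -1/(3*q))
((L(-15)/34 + A/(-108)) + 212)*17 = ((-⅓/(-15)/34 - ¼/(-108)) + 212)*17 = ((-⅓*(-1/15)*(1/34) - ¼*(-1/108)) + 212)*17 = (((1/45)*(1/34) + 1/432) + 212)*17 = ((1/1530 + 1/432) + 212)*17 = (109/36720 + 212)*17 = (7784749/36720)*17 = 7784749/2160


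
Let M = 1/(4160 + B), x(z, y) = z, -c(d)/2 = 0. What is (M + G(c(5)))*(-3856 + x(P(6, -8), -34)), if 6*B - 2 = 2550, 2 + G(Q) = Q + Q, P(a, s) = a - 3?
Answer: 105992177/13756 ≈ 7705.2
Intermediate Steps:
P(a, s) = -3 + a
c(d) = 0 (c(d) = -2*0 = 0)
G(Q) = -2 + 2*Q (G(Q) = -2 + (Q + Q) = -2 + 2*Q)
B = 1276/3 (B = 1/3 + (1/6)*2550 = 1/3 + 425 = 1276/3 ≈ 425.33)
M = 3/13756 (M = 1/(4160 + 1276/3) = 1/(13756/3) = 3/13756 ≈ 0.00021809)
(M + G(c(5)))*(-3856 + x(P(6, -8), -34)) = (3/13756 + (-2 + 2*0))*(-3856 + (-3 + 6)) = (3/13756 + (-2 + 0))*(-3856 + 3) = (3/13756 - 2)*(-3853) = -27509/13756*(-3853) = 105992177/13756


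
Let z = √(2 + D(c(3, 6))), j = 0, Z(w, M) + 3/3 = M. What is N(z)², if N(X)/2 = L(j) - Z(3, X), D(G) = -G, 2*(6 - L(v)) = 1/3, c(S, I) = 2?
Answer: 1681/9 ≈ 186.78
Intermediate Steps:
Z(w, M) = -1 + M
L(v) = 35/6 (L(v) = 6 - ½/3 = 6 - ½*⅓ = 6 - ⅙ = 35/6)
z = 0 (z = √(2 - 1*2) = √(2 - 2) = √0 = 0)
N(X) = 41/3 - 2*X (N(X) = 2*(35/6 - (-1 + X)) = 2*(35/6 + (1 - X)) = 2*(41/6 - X) = 41/3 - 2*X)
N(z)² = (41/3 - 2*0)² = (41/3 + 0)² = (41/3)² = 1681/9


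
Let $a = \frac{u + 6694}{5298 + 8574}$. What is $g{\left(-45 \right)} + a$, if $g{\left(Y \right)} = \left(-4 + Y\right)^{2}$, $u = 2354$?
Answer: $\frac{1388155}{578} \approx 2401.7$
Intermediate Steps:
$a = \frac{377}{578}$ ($a = \frac{2354 + 6694}{5298 + 8574} = \frac{9048}{13872} = 9048 \cdot \frac{1}{13872} = \frac{377}{578} \approx 0.65225$)
$g{\left(-45 \right)} + a = \left(-4 - 45\right)^{2} + \frac{377}{578} = \left(-49\right)^{2} + \frac{377}{578} = 2401 + \frac{377}{578} = \frac{1388155}{578}$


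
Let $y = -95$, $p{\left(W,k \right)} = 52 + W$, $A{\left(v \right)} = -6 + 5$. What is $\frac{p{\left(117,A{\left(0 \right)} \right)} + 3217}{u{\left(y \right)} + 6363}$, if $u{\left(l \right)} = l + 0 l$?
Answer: $\frac{1693}{3134} \approx 0.5402$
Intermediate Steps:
$A{\left(v \right)} = -1$
$u{\left(l \right)} = l$ ($u{\left(l \right)} = l + 0 = l$)
$\frac{p{\left(117,A{\left(0 \right)} \right)} + 3217}{u{\left(y \right)} + 6363} = \frac{\left(52 + 117\right) + 3217}{-95 + 6363} = \frac{169 + 3217}{6268} = 3386 \cdot \frac{1}{6268} = \frac{1693}{3134}$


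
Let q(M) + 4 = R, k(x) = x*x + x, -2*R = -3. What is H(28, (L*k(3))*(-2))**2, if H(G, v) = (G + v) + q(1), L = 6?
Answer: 56169/4 ≈ 14042.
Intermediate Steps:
R = 3/2 (R = -1/2*(-3) = 3/2 ≈ 1.5000)
k(x) = x + x**2 (k(x) = x**2 + x = x + x**2)
q(M) = -5/2 (q(M) = -4 + 3/2 = -5/2)
H(G, v) = -5/2 + G + v (H(G, v) = (G + v) - 5/2 = -5/2 + G + v)
H(28, (L*k(3))*(-2))**2 = (-5/2 + 28 + (6*(3*(1 + 3)))*(-2))**2 = (-5/2 + 28 + (6*(3*4))*(-2))**2 = (-5/2 + 28 + (6*12)*(-2))**2 = (-5/2 + 28 + 72*(-2))**2 = (-5/2 + 28 - 144)**2 = (-237/2)**2 = 56169/4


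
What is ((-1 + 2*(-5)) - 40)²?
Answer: 2601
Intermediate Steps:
((-1 + 2*(-5)) - 40)² = ((-1 - 10) - 40)² = (-11 - 40)² = (-51)² = 2601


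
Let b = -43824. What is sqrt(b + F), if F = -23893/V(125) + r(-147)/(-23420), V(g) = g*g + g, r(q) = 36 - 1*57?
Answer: I*sqrt(66255117365066035)/1229550 ≈ 209.35*I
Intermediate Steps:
r(q) = -21 (r(q) = 36 - 57 = -21)
V(g) = g + g**2 (V(g) = g**2 + g = g + g**2)
F = -55924331/36886500 (F = -23893*1/(125*(1 + 125)) - 21/(-23420) = -23893/(125*126) - 21*(-1/23420) = -23893/15750 + 21/23420 = -55924331/36886500 ≈ -1.5161)
sqrt(b + F) = sqrt(-43824 - 55924331/36886500) = sqrt(-1616569900331/36886500) = I*sqrt(66255117365066035)/1229550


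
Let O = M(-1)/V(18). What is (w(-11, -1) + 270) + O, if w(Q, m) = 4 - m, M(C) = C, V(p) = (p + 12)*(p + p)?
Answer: 296999/1080 ≈ 275.00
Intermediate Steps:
V(p) = 2*p*(12 + p) (V(p) = (12 + p)*(2*p) = 2*p*(12 + p))
O = -1/1080 (O = -1/(2*18*(12 + 18)) = -1/(2*18*30) = -1/1080 ≈ -0.00092593)
(w(-11, -1) + 270) + O = ((4 - 1*(-1)) + 270) - 1/1080 = ((4 + 1) + 270) - 1/1080 = (5 + 270) - 1/1080 = 275 - 1/1080 = 296999/1080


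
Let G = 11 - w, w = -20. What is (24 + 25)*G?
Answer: 1519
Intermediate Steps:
G = 31 (G = 11 - 1*(-20) = 11 + 20 = 31)
(24 + 25)*G = (24 + 25)*31 = 49*31 = 1519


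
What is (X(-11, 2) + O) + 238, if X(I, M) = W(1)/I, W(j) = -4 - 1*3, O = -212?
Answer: 293/11 ≈ 26.636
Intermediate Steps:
W(j) = -7 (W(j) = -4 - 3 = -7)
X(I, M) = -7/I
(X(-11, 2) + O) + 238 = (-7/(-11) - 212) + 238 = (-7*(-1/11) - 212) + 238 = (7/11 - 212) + 238 = -2325/11 + 238 = 293/11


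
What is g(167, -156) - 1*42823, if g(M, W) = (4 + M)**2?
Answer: -13582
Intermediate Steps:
g(167, -156) - 1*42823 = (4 + 167)**2 - 1*42823 = 171**2 - 42823 = 29241 - 42823 = -13582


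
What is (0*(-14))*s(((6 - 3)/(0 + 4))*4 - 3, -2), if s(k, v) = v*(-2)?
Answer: 0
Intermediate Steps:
s(k, v) = -2*v
(0*(-14))*s(((6 - 3)/(0 + 4))*4 - 3, -2) = (0*(-14))*(-2*(-2)) = 0*4 = 0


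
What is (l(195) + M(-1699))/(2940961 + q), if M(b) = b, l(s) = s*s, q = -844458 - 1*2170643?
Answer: -18163/37070 ≈ -0.48996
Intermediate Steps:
q = -3015101 (q = -844458 - 2170643 = -3015101)
l(s) = s**2
(l(195) + M(-1699))/(2940961 + q) = (195**2 - 1699)/(2940961 - 3015101) = (38025 - 1699)/(-74140) = 36326*(-1/74140) = -18163/37070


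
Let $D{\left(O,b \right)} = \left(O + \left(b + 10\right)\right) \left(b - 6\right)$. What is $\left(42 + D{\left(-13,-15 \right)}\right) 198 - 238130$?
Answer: $-154970$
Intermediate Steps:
$D{\left(O,b \right)} = \left(-6 + b\right) \left(10 + O + b\right)$ ($D{\left(O,b \right)} = \left(O + \left(10 + b\right)\right) \left(-6 + b\right) = \left(10 + O + b\right) \left(-6 + b\right) = \left(-6 + b\right) \left(10 + O + b\right)$)
$\left(42 + D{\left(-13,-15 \right)}\right) 198 - 238130 = \left(42 - \left(-153 - 225\right)\right) 198 - 238130 = \left(42 + \left(-60 + 225 + 78 - 60 + 195\right)\right) 198 - 238130 = \left(42 + 378\right) 198 - 238130 = 420 \cdot 198 - 238130 = 83160 - 238130 = -154970$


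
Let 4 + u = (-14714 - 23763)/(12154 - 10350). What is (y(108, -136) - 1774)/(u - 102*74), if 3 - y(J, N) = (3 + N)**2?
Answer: 1003024/390351 ≈ 2.5695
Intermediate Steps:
y(J, N) = 3 - (3 + N)**2
u = -45693/1804 (u = -4 + (-14714 - 23763)/(12154 - 10350) = -4 - 38477/1804 = -45693/1804 ≈ -25.329)
(y(108, -136) - 1774)/(u - 102*74) = ((3 - (3 - 136)**2) - 1774)/(-45693/1804 - 102*74) = ((3 - 1*(-133)**2) - 1774)/(-45693/1804 - 7548) = ((3 - 1*17689) - 1774)/(-13662285/1804) = ((3 - 17689) - 1774)*(-1804/13662285) = (-17686 - 1774)*(-1804/13662285) = -19460*(-1804/13662285) = 1003024/390351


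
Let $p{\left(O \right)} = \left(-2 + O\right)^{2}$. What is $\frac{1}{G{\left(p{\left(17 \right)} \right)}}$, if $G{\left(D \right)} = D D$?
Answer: $\frac{1}{50625} \approx 1.9753 \cdot 10^{-5}$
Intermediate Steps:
$G{\left(D \right)} = D^{2}$
$\frac{1}{G{\left(p{\left(17 \right)} \right)}} = \frac{1}{\left(\left(-2 + 17\right)^{2}\right)^{2}} = \frac{1}{\left(15^{2}\right)^{2}} = \frac{1}{225^{2}} = \frac{1}{50625}$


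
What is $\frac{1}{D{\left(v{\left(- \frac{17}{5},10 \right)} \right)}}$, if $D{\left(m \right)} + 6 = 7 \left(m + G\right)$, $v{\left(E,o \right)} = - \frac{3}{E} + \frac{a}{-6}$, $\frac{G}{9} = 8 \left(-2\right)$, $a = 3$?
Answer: $- \frac{34}{34385} \approx -0.0009888$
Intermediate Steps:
$G = -144$ ($G = 9 \cdot 8 \left(-2\right) = 9 \left(-16\right) = -144$)
$v{\left(E,o \right)} = - \frac{1}{2} - \frac{3}{E}$ ($v{\left(E,o \right)} = - \frac{3}{E} + \frac{3}{-6} = - \frac{3}{E} + 3 \left(- \frac{1}{6}\right) = - \frac{3}{E} - \frac{1}{2} = - \frac{1}{2} - \frac{3}{E}$)
$D{\left(m \right)} = -1014 + 7 m$ ($D{\left(m \right)} = -6 + 7 \left(m - 144\right) = -6 + 7 \left(-144 + m\right) = -6 + \left(-1008 + 7 m\right) = -1014 + 7 m$)
$\frac{1}{D{\left(v{\left(- \frac{17}{5},10 \right)} \right)}} = \frac{1}{-1014 + 7 \frac{-6 - - \frac{17}{5}}{2 \left(- \frac{17}{5}\right)}} = \frac{1}{-1014 + 7 \cdot \frac{1}{2} \left(- \frac{5}{17}\right) \left(-6 + \frac{17}{5}\right)} = \frac{1}{-1014 + 7 \cdot \frac{1}{2} \left(- \frac{5}{17}\right) \left(- \frac{13}{5}\right)} = \frac{1}{-1014 + 7 \cdot \frac{13}{34}} = \frac{1}{-1014 + \frac{91}{34}} = \frac{1}{- \frac{34385}{34}} = - \frac{34}{34385}$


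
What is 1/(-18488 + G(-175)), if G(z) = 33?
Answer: -1/18455 ≈ -5.4186e-5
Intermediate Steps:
1/(-18488 + G(-175)) = 1/(-18488 + 33) = 1/(-18455) = -1/18455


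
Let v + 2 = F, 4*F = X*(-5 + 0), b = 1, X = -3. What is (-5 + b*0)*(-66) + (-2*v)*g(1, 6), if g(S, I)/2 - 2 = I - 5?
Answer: 309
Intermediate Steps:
F = 15/4 (F = (-3*(-5 + 0))/4 = (-3*(-5))/4 = (¼)*15 = 15/4 ≈ 3.7500)
g(S, I) = -6 + 2*I (g(S, I) = 4 + 2*(I - 5) = 4 + 2*(-5 + I) = 4 + (-10 + 2*I) = -6 + 2*I)
v = 7/4 (v = -2 + 15/4 = 7/4 ≈ 1.7500)
(-5 + b*0)*(-66) + (-2*v)*g(1, 6) = (-5 + 1*0)*(-66) + (-2*7/4)*(-6 + 2*6) = (-5 + 0)*(-66) - 7*(-6 + 12)/2 = -5*(-66) - 7/2*6 = 330 - 21 = 309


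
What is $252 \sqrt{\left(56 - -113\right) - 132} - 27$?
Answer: $-27 + 252 \sqrt{37} \approx 1505.9$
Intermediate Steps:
$252 \sqrt{\left(56 - -113\right) - 132} - 27 = 252 \sqrt{\left(56 + 113\right) - 132} - 27 = 252 \sqrt{169 - 132} - 27 = 252 \sqrt{37} - 27 = -27 + 252 \sqrt{37}$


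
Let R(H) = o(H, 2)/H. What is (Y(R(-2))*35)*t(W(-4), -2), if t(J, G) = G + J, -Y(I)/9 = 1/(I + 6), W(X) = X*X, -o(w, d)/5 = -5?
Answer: 8820/13 ≈ 678.46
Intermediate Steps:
o(w, d) = 25 (o(w, d) = -5*(-5) = 25)
W(X) = X²
R(H) = 25/H
Y(I) = -9/(6 + I) (Y(I) = -9/(I + 6) = -9/(6 + I))
(Y(R(-2))*35)*t(W(-4), -2) = (-9/(6 + 25/(-2))*35)*(-2 + (-4)²) = (-9/(6 + 25*(-½))*35)*(-2 + 16) = (-9/(6 - 25/2)*35)*14 = (-9/(-13/2)*35)*14 = (-9*(-2/13)*35)*14 = ((18/13)*35)*14 = (630/13)*14 = 8820/13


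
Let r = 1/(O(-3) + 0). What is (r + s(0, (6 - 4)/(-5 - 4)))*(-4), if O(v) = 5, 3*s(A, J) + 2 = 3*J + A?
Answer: 124/45 ≈ 2.7556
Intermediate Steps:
s(A, J) = -2/3 + J + A/3 (s(A, J) = -2/3 + (3*J + A)/3 = -2/3 + (A + 3*J)/3 = -2/3 + (J + A/3) = -2/3 + J + A/3)
r = 1/5 (r = 1/(5 + 0) = 1/5 ≈ 0.20000)
(r + s(0, (6 - 4)/(-5 - 4)))*(-4) = (1/5 + (-2/3 + (6 - 4)/(-5 - 4) + (1/3)*0))*(-4) = (1/5 + (-2/3 + 2/(-9) + 0))*(-4) = (1/5 + (-2/3 + 2*(-1/9) + 0))*(-4) = (1/5 + (-2/3 - 2/9 + 0))*(-4) = (1/5 - 8/9)*(-4) = -31/45*(-4) = 124/45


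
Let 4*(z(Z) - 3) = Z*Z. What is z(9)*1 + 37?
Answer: 241/4 ≈ 60.250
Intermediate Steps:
z(Z) = 3 + Z**2/4 (z(Z) = 3 + (Z*Z)/4 = 3 + Z**2/4)
z(9)*1 + 37 = (3 + (1/4)*9**2)*1 + 37 = (3 + (1/4)*81)*1 + 37 = (3 + 81/4)*1 + 37 = (93/4)*1 + 37 = 93/4 + 37 = 241/4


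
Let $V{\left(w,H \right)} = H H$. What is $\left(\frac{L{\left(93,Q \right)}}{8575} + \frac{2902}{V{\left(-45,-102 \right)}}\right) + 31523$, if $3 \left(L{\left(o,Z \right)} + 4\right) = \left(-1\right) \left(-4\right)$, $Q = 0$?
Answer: $\frac{1406163617903}{44607150} \approx 31523.0$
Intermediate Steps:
$L{\left(o,Z \right)} = - \frac{8}{3}$ ($L{\left(o,Z \right)} = -4 + \frac{\left(-1\right) \left(-4\right)}{3} = -4 + \frac{1}{3} \cdot 4 = -4 + \frac{4}{3} = - \frac{8}{3}$)
$V{\left(w,H \right)} = H^{2}$
$\left(\frac{L{\left(93,Q \right)}}{8575} + \frac{2902}{V{\left(-45,-102 \right)}}\right) + 31523 = \left(- \frac{8}{3 \cdot 8575} + \frac{2902}{\left(-102\right)^{2}}\right) + 31523 = \left(\left(- \frac{8}{3}\right) \frac{1}{8575} + \frac{2902}{10404}\right) + 31523 = \left(- \frac{8}{25725} + 2902 \cdot \frac{1}{10404}\right) + 31523 = \left(- \frac{8}{25725} + \frac{1451}{5202}\right) + 31523 = \frac{12428453}{44607150} + 31523 = \frac{1406163617903}{44607150}$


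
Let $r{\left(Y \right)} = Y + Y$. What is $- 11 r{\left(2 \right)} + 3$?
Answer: $-41$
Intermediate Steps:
$r{\left(Y \right)} = 2 Y$
$- 11 r{\left(2 \right)} + 3 = - 11 \cdot 2 \cdot 2 + 3 = \left(-11\right) 4 + 3 = -44 + 3 = -41$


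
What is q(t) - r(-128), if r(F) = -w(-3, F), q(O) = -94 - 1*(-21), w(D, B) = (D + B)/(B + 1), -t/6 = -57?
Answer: -9140/127 ≈ -71.969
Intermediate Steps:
t = 342 (t = -6*(-57) = 342)
w(D, B) = (B + D)/(1 + B)
q(O) = -73 (q(O) = -94 + 21 = -73)
r(F) = -(-3 + F)/(1 + F) (r(F) = -(F - 3)/(1 + F) = -(-3 + F)/(1 + F))
q(t) - r(-128) = -73 - (3 - 1*(-128))/(1 - 128) = -73 - (3 + 128)/(-127) = -73 - (-1)*131/127 = -73 - 1*(-131/127) = -73 + 131/127 = -9140/127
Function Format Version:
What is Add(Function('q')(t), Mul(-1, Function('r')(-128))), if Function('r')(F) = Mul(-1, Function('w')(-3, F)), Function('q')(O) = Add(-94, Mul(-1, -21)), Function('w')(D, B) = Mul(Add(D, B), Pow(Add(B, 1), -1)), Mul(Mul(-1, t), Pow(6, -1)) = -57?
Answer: Rational(-9140, 127) ≈ -71.969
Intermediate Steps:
t = 342 (t = Mul(-6, -57) = 342)
Function('w')(D, B) = Mul(Pow(Add(1, B), -1), Add(B, D)) (Function('w')(D, B) = Mul(Add(B, D), Pow(Add(1, B), -1)) = Mul(Pow(Add(1, B), -1), Add(B, D)))
Function('q')(O) = -73 (Function('q')(O) = Add(-94, 21) = -73)
Function('r')(F) = Mul(-1, Pow(Add(1, F), -1), Add(-3, F)) (Function('r')(F) = Mul(-1, Mul(Pow(Add(1, F), -1), Add(F, -3))) = Mul(-1, Mul(Pow(Add(1, F), -1), Add(-3, F))) = Mul(-1, Pow(Add(1, F), -1), Add(-3, F)))
Add(Function('q')(t), Mul(-1, Function('r')(-128))) = Add(-73, Mul(-1, Mul(Pow(Add(1, -128), -1), Add(3, Mul(-1, -128))))) = Add(-73, Mul(-1, Mul(Pow(-127, -1), Add(3, 128)))) = Add(-73, Mul(-1, Mul(Rational(-1, 127), 131))) = Add(-73, Mul(-1, Rational(-131, 127))) = Add(-73, Rational(131, 127)) = Rational(-9140, 127)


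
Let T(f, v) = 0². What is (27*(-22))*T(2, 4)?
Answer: 0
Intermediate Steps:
T(f, v) = 0
(27*(-22))*T(2, 4) = (27*(-22))*0 = -594*0 = 0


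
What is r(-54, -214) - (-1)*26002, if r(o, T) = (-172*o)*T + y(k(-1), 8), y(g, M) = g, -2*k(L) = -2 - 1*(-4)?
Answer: -1961631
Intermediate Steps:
k(L) = -1 (k(L) = -(-2 - 1*(-4))/2 = -(-2 + 4)/2 = -½*2 = -1)
r(o, T) = -1 - 172*T*o (r(o, T) = (-172*o)*T - 1 = -172*T*o - 1 = -1 - 172*T*o)
r(-54, -214) - (-1)*26002 = (-1 - 172*(-214)*(-54)) - (-1)*26002 = (-1 - 1987632) - 1*(-26002) = -1987633 + 26002 = -1961631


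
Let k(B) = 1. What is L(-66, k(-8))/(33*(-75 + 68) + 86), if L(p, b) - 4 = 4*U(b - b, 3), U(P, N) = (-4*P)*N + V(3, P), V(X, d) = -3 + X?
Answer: -4/145 ≈ -0.027586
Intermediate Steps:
U(P, N) = -4*N*P (U(P, N) = (-4*P)*N + (-3 + 3) = -4*N*P + 0 = -4*N*P)
L(p, b) = 4 (L(p, b) = 4 + 4*(-4*3*(b - b)) = 4 + 4*(-4*3*0) = 4 + 4*0 = 4 + 0 = 4)
L(-66, k(-8))/(33*(-75 + 68) + 86) = 4/(33*(-75 + 68) + 86) = 4/(33*(-7) + 86) = 4/(-231 + 86) = 4/(-145) = 4*(-1/145) = -4/145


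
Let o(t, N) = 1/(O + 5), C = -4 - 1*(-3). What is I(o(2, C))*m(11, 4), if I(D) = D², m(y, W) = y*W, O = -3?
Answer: 11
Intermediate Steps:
m(y, W) = W*y
C = -1 (C = -4 + 3 = -1)
o(t, N) = ½ (o(t, N) = 1/(-3 + 5) = 1/2 = ½)
I(o(2, C))*m(11, 4) = (½)²*(4*11) = (¼)*44 = 11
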